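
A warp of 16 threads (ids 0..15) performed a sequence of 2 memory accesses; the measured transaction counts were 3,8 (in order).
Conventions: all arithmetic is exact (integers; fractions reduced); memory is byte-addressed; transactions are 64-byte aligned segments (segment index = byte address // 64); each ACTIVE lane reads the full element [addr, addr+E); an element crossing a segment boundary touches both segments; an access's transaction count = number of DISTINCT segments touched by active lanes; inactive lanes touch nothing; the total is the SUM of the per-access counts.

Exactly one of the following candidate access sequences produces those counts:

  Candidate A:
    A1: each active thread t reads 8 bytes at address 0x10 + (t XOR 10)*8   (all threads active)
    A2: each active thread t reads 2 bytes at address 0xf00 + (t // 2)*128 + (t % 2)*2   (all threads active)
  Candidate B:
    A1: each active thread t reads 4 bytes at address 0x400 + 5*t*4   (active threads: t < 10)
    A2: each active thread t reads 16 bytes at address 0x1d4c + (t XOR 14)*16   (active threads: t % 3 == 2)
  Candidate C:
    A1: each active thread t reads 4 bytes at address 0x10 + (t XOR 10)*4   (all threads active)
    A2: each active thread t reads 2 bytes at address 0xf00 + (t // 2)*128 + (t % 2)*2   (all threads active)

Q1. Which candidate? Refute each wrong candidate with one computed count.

B: A2 gives 4 transactions, not 8
C: A1 gives 2 transactions, not 3
A: all counts match (3,8)

Answer: A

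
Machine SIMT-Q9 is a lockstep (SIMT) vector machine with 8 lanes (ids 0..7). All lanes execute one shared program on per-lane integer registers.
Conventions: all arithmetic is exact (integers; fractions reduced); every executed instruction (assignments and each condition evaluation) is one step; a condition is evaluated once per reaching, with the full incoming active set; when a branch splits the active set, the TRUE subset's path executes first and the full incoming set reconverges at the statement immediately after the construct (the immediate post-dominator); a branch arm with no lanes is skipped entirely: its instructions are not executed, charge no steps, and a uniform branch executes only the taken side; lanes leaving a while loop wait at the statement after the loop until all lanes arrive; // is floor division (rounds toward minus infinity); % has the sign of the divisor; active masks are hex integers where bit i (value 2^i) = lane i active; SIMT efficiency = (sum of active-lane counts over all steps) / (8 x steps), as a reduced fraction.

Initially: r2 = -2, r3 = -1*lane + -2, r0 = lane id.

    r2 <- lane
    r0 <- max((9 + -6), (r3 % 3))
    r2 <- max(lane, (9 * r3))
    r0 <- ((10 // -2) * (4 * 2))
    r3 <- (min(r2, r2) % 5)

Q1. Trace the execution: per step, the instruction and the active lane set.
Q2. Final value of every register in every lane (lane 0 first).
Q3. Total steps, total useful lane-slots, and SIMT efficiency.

step 0: r2 <- lane                   0xff
step 1: r0 <- max((9 + -6), (r3 % 3)) 0xff
step 2: r2 <- max(lane, (9 * r3))    0xff
step 3: r0 <- ((10 // -2) * (4 * 2)) 0xff
step 4: r3 <- (min(r2, r2) % 5)      0xff

Answer: 5 steps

r2: 0,1,2,3,4,5,6,7
r3: 0,1,2,3,4,0,1,2
r0: -40,-40,-40,-40,-40,-40,-40,-40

steps = 5; useful = 40; efficiency = 40/40 = 1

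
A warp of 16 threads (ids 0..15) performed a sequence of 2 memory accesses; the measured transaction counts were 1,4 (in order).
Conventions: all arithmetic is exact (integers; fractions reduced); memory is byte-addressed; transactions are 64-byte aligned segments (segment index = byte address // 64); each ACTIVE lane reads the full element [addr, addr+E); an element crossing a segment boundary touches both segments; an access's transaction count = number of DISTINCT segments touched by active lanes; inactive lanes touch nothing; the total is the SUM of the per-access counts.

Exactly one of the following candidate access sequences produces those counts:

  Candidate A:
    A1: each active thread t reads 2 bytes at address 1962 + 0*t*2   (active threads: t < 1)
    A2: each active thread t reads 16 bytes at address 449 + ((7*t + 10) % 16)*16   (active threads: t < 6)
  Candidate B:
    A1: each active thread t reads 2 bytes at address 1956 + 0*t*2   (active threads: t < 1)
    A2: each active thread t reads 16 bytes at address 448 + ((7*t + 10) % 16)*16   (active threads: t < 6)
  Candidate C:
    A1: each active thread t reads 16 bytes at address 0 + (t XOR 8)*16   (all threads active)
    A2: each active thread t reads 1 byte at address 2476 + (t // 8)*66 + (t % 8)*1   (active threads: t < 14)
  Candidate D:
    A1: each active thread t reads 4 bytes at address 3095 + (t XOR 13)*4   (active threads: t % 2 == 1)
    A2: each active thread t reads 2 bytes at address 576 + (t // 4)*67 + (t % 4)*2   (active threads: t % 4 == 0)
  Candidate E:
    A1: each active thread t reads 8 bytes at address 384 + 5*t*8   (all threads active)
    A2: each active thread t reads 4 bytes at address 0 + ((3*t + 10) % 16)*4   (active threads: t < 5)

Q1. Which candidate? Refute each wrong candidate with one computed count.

A: A2 gives 5 transactions, not 4
C: A1 gives 4 transactions, not 1
D: A1 gives 2 transactions, not 1
E: A1 gives 10 transactions, not 1
B: all counts match (1,4)

Answer: B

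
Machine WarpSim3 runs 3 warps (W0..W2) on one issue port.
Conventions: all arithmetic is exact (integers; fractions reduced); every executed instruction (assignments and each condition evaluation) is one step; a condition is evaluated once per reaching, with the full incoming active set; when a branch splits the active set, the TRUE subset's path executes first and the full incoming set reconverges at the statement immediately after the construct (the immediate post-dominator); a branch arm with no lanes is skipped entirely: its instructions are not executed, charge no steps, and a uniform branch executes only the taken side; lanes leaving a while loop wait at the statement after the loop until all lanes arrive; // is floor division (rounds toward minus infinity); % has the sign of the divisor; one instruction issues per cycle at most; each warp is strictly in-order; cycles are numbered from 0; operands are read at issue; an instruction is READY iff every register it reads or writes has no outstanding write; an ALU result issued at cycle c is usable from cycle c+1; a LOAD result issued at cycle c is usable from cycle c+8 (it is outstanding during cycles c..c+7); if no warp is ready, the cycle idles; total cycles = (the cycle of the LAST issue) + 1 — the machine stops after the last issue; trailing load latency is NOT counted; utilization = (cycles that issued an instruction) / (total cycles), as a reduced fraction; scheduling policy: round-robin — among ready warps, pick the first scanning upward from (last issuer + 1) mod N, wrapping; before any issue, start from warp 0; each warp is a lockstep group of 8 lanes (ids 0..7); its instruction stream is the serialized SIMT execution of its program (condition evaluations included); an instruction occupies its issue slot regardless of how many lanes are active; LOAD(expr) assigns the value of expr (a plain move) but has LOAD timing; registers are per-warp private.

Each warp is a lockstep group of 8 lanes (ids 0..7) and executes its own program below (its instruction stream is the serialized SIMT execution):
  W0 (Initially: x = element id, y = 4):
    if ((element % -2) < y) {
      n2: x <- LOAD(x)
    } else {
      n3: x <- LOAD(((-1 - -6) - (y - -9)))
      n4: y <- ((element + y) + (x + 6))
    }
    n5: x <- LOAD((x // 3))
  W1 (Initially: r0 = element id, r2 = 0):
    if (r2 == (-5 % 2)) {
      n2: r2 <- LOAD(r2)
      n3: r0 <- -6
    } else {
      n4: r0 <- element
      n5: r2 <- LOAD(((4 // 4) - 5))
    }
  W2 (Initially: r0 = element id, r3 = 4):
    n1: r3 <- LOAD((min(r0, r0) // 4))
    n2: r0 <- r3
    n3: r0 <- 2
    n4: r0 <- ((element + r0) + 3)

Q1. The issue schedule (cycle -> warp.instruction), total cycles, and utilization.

cycle 0: W0.I0
cycle 1: W1.I0
cycle 2: W2.I0
cycle 3: W0.I1
cycle 4: W1.I1
cycle 5: W1.I2
cycle 6: idle
cycle 7: idle
cycle 8: idle
cycle 9: idle
cycle 10: W2.I1
cycle 11: W0.I2
cycle 12: W2.I2
cycle 13: W2.I3

Answer: 14 cycles, utilization 5/7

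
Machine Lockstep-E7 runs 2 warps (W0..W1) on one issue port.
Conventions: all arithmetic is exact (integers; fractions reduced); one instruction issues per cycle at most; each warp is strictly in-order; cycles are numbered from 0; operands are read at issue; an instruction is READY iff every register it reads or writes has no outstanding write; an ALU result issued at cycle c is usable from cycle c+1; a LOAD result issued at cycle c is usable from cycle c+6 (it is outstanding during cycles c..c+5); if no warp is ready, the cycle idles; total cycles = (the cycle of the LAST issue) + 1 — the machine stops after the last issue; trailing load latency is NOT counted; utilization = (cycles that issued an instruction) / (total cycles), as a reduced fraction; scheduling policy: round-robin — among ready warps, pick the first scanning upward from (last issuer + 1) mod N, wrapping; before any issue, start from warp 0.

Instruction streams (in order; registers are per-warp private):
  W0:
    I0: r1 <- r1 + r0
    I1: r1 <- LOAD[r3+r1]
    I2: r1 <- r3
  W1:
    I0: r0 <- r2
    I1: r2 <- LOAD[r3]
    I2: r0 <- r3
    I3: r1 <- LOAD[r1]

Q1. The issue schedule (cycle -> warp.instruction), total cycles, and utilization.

cycle 0: W0.I0
cycle 1: W1.I0
cycle 2: W0.I1
cycle 3: W1.I1
cycle 4: W1.I2
cycle 5: W1.I3
cycle 6: idle
cycle 7: idle
cycle 8: W0.I2

Answer: 9 cycles, utilization 7/9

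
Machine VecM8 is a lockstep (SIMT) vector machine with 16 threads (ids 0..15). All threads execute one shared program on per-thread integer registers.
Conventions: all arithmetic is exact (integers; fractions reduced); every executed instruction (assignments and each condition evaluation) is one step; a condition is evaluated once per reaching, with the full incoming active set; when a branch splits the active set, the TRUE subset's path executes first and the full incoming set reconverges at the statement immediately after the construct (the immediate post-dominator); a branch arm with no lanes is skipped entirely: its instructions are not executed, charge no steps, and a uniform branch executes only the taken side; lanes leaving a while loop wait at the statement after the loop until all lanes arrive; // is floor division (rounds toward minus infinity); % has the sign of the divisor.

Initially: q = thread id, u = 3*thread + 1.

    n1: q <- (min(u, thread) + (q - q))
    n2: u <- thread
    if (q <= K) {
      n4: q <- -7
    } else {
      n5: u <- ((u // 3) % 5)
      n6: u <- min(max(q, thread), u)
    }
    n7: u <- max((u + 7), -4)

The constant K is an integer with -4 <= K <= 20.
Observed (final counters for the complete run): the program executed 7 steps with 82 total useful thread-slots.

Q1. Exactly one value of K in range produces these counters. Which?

Answer: K = 13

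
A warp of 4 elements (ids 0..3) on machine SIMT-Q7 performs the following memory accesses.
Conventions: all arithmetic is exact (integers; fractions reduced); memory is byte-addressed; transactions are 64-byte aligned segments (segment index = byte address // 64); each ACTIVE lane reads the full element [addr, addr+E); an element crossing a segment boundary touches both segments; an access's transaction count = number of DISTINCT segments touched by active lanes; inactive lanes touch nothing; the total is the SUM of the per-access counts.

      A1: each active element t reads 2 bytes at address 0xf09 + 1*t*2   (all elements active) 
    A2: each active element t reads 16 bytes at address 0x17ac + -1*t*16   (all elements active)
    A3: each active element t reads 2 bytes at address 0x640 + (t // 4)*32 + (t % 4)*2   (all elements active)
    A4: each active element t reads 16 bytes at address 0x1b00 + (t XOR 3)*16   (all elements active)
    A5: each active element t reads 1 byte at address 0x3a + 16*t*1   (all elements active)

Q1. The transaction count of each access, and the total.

A1: 1 transaction
A2: 2 transactions
A3: 1 transaction
A4: 1 transaction
A5: 2 transactions

Answer: 1,2,1,1,2; total 7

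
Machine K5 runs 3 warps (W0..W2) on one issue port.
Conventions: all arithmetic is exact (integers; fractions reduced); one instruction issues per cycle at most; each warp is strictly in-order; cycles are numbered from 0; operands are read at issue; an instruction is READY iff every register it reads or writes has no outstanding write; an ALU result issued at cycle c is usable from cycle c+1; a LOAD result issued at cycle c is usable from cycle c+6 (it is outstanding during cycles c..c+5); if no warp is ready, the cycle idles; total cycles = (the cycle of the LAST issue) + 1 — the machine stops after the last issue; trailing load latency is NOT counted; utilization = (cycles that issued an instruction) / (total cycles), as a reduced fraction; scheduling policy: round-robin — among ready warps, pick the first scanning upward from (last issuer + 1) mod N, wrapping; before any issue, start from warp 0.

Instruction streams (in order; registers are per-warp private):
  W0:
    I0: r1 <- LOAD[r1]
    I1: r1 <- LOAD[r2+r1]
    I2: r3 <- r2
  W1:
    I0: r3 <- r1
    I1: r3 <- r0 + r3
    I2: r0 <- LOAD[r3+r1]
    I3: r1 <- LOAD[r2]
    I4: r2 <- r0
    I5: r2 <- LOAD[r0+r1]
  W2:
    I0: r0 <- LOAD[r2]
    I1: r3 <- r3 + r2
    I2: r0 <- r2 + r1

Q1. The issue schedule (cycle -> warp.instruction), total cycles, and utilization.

cycle 0: W0.I0
cycle 1: W1.I0
cycle 2: W2.I0
cycle 3: W1.I1
cycle 4: W2.I1
cycle 5: W1.I2
cycle 6: W0.I1
cycle 7: W1.I3
cycle 8: W2.I2
cycle 9: W0.I2
cycle 10: idle
cycle 11: W1.I4
cycle 12: idle
cycle 13: W1.I5

Answer: 14 cycles, utilization 6/7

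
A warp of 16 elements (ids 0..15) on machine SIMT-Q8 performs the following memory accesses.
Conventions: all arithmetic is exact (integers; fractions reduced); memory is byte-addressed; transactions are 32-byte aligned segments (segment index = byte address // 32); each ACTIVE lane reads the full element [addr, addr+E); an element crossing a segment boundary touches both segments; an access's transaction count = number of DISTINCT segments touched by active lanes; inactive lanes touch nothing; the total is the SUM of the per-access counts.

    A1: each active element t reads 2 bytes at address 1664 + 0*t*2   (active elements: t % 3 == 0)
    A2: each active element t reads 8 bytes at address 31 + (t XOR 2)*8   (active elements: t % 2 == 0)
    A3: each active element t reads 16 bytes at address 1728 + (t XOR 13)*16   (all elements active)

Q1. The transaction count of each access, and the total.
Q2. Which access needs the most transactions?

A1: 1 transaction
A2: 5 transactions
A3: 8 transactions

Answer: 1,5,8; total 14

Answer: A3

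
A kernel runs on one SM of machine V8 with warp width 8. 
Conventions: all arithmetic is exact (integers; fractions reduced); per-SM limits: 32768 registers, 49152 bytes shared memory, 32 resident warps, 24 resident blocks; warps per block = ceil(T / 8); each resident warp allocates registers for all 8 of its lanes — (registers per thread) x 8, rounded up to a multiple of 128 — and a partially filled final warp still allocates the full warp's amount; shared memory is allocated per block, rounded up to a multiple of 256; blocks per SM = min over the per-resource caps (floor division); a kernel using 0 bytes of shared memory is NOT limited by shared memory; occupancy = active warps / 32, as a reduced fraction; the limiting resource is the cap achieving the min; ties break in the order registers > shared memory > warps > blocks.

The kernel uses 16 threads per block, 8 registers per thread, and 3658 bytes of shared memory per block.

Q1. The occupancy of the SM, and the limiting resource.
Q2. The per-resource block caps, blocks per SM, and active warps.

Answer: occupancy 3/4, limited by shared memory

registers: 128 blocks
shared memory: 12 blocks
warps: 16 blocks
blocks: 24 blocks

Answer: 12 blocks, 24 active warps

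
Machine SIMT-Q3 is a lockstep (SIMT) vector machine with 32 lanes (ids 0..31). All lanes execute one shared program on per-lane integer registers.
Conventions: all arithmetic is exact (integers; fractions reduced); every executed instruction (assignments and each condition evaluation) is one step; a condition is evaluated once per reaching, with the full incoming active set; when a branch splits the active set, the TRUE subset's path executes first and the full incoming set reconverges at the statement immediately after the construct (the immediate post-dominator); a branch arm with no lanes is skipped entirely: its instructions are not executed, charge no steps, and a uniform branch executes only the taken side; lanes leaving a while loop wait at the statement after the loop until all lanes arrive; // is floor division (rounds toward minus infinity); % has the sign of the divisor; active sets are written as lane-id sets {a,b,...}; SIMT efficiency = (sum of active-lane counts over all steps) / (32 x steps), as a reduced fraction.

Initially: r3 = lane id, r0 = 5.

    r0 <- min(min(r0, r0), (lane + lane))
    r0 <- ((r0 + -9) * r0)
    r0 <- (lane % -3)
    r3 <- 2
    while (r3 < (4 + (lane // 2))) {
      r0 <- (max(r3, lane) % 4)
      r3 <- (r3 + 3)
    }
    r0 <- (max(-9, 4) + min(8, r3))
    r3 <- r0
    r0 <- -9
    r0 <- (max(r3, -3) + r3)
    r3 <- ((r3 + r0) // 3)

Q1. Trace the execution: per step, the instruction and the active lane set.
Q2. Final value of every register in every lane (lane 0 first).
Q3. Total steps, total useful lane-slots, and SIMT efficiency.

step 0: r0 <- min(min(r0, r0), (lane + lane)) {0,1,2,3,4,5,6,7,8,9,10,11,12,13,14,15,16,17,18,19,20,21,22,23,24,25,26,27,28,29,30,31}
step 1: r0 <- ((r0 + -9) * r0)       {0,1,2,3,4,5,6,7,8,9,10,11,12,13,14,15,16,17,18,19,20,21,22,23,24,25,26,27,28,29,30,31}
step 2: r0 <- (lane % -3)            {0,1,2,3,4,5,6,7,8,9,10,11,12,13,14,15,16,17,18,19,20,21,22,23,24,25,26,27,28,29,30,31}
step 3: r3 <- 2                      {0,1,2,3,4,5,6,7,8,9,10,11,12,13,14,15,16,17,18,19,20,21,22,23,24,25,26,27,28,29,30,31}
step 4: eval (r3 < (4 + (lane // 2))) {0,1,2,3,4,5,6,7,8,9,10,11,12,13,14,15,16,17,18,19,20,21,22,23,24,25,26,27,28,29,30,31}
step 5: r0 <- (max(r3, lane) % 4)    {0,1,2,3,4,5,6,7,8,9,10,11,12,13,14,15,16,17,18,19,20,21,22,23,24,25,26,27,28,29,30,31}
step 6: r3 <- (r3 + 3)               {0,1,2,3,4,5,6,7,8,9,10,11,12,13,14,15,16,17,18,19,20,21,22,23,24,25,26,27,28,29,30,31}
step 7: eval (r3 < (4 + (lane // 2))) {0,1,2,3,4,5,6,7,8,9,10,11,12,13,14,15,16,17,18,19,20,21,22,23,24,25,26,27,28,29,30,31}
step 8: r0 <- (max(r3, lane) % 4)    {4,5,6,7,8,9,10,11,12,13,14,15,16,17,18,19,20,21,22,23,24,25,26,27,28,29,30,31}
step 9: r3 <- (r3 + 3)               {4,5,6,7,8,9,10,11,12,13,14,15,16,17,18,19,20,21,22,23,24,25,26,27,28,29,30,31}
step 10: eval (r3 < (4 + (lane // 2))) {4,5,6,7,8,9,10,11,12,13,14,15,16,17,18,19,20,21,22,23,24,25,26,27,28,29,30,31}
step 11: r0 <- (max(r3, lane) % 4)    {10,11,12,13,14,15,16,17,18,19,20,21,22,23,24,25,26,27,28,29,30,31}
step 12: r3 <- (r3 + 3)               {10,11,12,13,14,15,16,17,18,19,20,21,22,23,24,25,26,27,28,29,30,31}
step 13: eval (r3 < (4 + (lane // 2))) {10,11,12,13,14,15,16,17,18,19,20,21,22,23,24,25,26,27,28,29,30,31}
step 14: r0 <- (max(r3, lane) % 4)    {16,17,18,19,20,21,22,23,24,25,26,27,28,29,30,31}
step 15: r3 <- (r3 + 3)               {16,17,18,19,20,21,22,23,24,25,26,27,28,29,30,31}
step 16: eval (r3 < (4 + (lane // 2))) {16,17,18,19,20,21,22,23,24,25,26,27,28,29,30,31}
step 17: r0 <- (max(r3, lane) % 4)    {22,23,24,25,26,27,28,29,30,31}
step 18: r3 <- (r3 + 3)               {22,23,24,25,26,27,28,29,30,31}
step 19: eval (r3 < (4 + (lane // 2))) {22,23,24,25,26,27,28,29,30,31}
step 20: r0 <- (max(r3, lane) % 4)    {28,29,30,31}
step 21: r3 <- (r3 + 3)               {28,29,30,31}
step 22: eval (r3 < (4 + (lane // 2))) {28,29,30,31}
step 23: r0 <- (max(-9, 4) + min(8, r3)) {0,1,2,3,4,5,6,7,8,9,10,11,12,13,14,15,16,17,18,19,20,21,22,23,24,25,26,27,28,29,30,31}
step 24: r3 <- r0                     {0,1,2,3,4,5,6,7,8,9,10,11,12,13,14,15,16,17,18,19,20,21,22,23,24,25,26,27,28,29,30,31}
step 25: r0 <- -9                     {0,1,2,3,4,5,6,7,8,9,10,11,12,13,14,15,16,17,18,19,20,21,22,23,24,25,26,27,28,29,30,31}
step 26: r0 <- (max(r3, -3) + r3)     {0,1,2,3,4,5,6,7,8,9,10,11,12,13,14,15,16,17,18,19,20,21,22,23,24,25,26,27,28,29,30,31}
step 27: r3 <- ((r3 + r0) // 3)       {0,1,2,3,4,5,6,7,8,9,10,11,12,13,14,15,16,17,18,19,20,21,22,23,24,25,26,27,28,29,30,31}

Answer: 28 steps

r3: 9,9,9,9,12,12,12,12,12,12,12,12,12,12,12,12,12,12,12,12,12,12,12,12,12,12,12,12,12,12,12,12
r0: 18,18,18,18,24,24,24,24,24,24,24,24,24,24,24,24,24,24,24,24,24,24,24,24,24,24,24,24,24,24,24,24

steps = 28; useful = 656; efficiency = 656/896 = 41/56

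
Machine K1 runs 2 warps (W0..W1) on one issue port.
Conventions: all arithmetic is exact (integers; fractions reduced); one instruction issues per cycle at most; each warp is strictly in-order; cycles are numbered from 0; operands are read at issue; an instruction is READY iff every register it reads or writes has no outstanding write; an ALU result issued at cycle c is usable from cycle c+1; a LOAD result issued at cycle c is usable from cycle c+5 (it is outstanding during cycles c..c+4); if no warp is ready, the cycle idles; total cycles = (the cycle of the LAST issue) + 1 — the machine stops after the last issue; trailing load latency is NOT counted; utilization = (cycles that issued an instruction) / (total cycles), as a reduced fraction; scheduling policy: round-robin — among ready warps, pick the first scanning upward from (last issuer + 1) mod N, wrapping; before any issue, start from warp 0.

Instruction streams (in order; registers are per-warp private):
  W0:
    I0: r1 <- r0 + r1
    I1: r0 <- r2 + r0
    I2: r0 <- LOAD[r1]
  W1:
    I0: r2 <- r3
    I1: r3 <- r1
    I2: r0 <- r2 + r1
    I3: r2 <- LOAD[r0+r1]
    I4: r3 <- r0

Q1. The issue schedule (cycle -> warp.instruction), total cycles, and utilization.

cycle 0: W0.I0
cycle 1: W1.I0
cycle 2: W0.I1
cycle 3: W1.I1
cycle 4: W0.I2
cycle 5: W1.I2
cycle 6: W1.I3
cycle 7: W1.I4

Answer: 8 cycles, utilization 1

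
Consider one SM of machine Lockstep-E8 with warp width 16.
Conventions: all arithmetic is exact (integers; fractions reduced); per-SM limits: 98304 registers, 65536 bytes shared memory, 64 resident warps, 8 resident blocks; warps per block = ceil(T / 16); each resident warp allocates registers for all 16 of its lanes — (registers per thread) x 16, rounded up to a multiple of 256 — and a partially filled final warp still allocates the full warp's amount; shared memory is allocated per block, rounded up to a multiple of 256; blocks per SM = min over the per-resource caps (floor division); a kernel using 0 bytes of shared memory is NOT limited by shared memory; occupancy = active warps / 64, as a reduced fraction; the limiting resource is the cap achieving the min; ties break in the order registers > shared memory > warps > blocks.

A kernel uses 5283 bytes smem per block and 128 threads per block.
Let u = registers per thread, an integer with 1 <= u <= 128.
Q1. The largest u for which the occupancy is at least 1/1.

Answer: u = 96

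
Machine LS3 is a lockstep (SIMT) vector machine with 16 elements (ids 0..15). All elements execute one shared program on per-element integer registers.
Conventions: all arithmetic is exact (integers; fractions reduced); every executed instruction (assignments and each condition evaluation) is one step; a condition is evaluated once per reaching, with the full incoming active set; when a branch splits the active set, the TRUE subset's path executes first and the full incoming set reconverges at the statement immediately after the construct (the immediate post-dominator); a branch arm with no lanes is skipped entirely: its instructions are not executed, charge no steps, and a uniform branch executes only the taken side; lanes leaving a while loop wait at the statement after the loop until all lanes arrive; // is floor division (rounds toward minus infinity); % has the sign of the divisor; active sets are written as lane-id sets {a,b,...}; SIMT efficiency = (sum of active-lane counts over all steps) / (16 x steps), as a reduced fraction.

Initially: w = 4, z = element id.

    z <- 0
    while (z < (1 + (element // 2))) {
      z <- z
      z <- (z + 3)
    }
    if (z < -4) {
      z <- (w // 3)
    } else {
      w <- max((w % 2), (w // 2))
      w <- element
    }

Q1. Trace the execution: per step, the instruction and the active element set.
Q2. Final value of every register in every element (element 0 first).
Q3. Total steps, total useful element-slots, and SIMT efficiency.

step 0: z <- 0                       {0,1,2,3,4,5,6,7,8,9,10,11,12,13,14,15}
step 1: eval (z < (1 + (element // 2))) {0,1,2,3,4,5,6,7,8,9,10,11,12,13,14,15}
step 2: z <- z                       {0,1,2,3,4,5,6,7,8,9,10,11,12,13,14,15}
step 3: z <- (z + 3)                 {0,1,2,3,4,5,6,7,8,9,10,11,12,13,14,15}
step 4: eval (z < (1 + (element // 2))) {0,1,2,3,4,5,6,7,8,9,10,11,12,13,14,15}
step 5: z <- z                       {6,7,8,9,10,11,12,13,14,15}
step 6: z <- (z + 3)                 {6,7,8,9,10,11,12,13,14,15}
step 7: eval (z < (1 + (element // 2))) {6,7,8,9,10,11,12,13,14,15}
step 8: z <- z                       {12,13,14,15}
step 9: z <- (z + 3)                 {12,13,14,15}
step 10: eval (z < (1 + (element // 2))) {12,13,14,15}
step 11: eval (z < -4)                {0,1,2,3,4,5,6,7,8,9,10,11,12,13,14,15}
step 12: w <- max((w % 2), (w // 2))  {0,1,2,3,4,5,6,7,8,9,10,11,12,13,14,15}
step 13: w <- element                 {0,1,2,3,4,5,6,7,8,9,10,11,12,13,14,15}

Answer: 14 steps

w: 0,1,2,3,4,5,6,7,8,9,10,11,12,13,14,15
z: 3,3,3,3,3,3,6,6,6,6,6,6,9,9,9,9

steps = 14; useful = 170; efficiency = 170/224 = 85/112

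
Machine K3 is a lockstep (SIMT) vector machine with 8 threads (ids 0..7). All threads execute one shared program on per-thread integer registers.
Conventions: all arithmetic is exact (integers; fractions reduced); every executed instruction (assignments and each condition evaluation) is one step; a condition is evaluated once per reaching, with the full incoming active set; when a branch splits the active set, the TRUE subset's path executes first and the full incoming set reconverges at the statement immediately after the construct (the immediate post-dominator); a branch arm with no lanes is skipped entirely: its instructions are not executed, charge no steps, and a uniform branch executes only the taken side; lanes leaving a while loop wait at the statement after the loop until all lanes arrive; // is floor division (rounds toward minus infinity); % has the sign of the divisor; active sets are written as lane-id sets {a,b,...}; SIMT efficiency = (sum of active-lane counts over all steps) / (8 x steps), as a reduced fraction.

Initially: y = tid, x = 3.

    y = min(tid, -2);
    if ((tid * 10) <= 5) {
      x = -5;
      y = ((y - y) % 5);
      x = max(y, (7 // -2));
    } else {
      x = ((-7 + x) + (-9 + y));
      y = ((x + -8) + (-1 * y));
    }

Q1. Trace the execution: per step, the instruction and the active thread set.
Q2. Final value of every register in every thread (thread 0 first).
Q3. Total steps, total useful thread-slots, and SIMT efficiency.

step 0: y <- min(tid, -2)            {0,1,2,3,4,5,6,7}
step 1: eval ((tid * 10) <= 5)       {0,1,2,3,4,5,6,7}
step 2: x <- -5                      {0}
step 3: y <- ((y - y) % 5)           {0}
step 4: x <- max(y, (7 // -2))       {0}
step 5: x <- ((-7 + x) + (-9 + y))   {1,2,3,4,5,6,7}
step 6: y <- ((x + -8) + (-1 * y))   {1,2,3,4,5,6,7}

Answer: 7 steps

y: 0,-21,-21,-21,-21,-21,-21,-21
x: 0,-15,-15,-15,-15,-15,-15,-15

steps = 7; useful = 33; efficiency = 33/56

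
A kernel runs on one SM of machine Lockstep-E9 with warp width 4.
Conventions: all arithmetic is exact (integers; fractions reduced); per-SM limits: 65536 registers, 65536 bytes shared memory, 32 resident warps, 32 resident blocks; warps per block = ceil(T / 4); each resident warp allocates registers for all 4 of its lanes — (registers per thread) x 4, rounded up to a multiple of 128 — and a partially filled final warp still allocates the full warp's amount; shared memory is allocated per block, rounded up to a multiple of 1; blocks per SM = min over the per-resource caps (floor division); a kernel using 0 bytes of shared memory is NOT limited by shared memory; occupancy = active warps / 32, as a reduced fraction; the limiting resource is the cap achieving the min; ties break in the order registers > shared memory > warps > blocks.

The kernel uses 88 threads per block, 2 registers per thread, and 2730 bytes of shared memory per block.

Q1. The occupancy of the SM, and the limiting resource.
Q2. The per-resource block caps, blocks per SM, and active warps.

Answer: occupancy 11/16, limited by warps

registers: 23 blocks
shared memory: 24 blocks
warps: 1 block
blocks: 32 blocks

Answer: 1 block, 22 active warps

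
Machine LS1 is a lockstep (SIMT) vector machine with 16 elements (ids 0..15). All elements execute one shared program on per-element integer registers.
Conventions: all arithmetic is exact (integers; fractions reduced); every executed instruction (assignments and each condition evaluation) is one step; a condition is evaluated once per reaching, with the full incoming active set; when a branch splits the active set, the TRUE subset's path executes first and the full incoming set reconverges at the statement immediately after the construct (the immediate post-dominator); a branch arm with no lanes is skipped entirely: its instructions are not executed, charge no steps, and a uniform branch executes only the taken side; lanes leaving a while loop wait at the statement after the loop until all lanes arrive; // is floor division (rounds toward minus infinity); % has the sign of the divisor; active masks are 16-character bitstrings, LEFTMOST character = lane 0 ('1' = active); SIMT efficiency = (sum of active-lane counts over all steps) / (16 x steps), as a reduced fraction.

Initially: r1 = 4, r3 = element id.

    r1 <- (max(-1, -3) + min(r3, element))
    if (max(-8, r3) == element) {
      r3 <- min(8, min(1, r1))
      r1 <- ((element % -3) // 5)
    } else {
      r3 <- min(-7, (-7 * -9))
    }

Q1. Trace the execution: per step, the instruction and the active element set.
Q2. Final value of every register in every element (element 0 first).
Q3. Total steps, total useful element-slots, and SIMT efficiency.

step 0: r1 <- (max(-1, -3) + min(r3, element)) 1111111111111111
step 1: eval (max(-8, r3) == element) 1111111111111111
step 2: r3 <- min(8, min(1, r1))     1111111111111111
step 3: r1 <- ((element % -3) // 5)  1111111111111111

Answer: 4 steps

r1: 0,-1,-1,0,-1,-1,0,-1,-1,0,-1,-1,0,-1,-1,0
r3: -1,0,1,1,1,1,1,1,1,1,1,1,1,1,1,1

steps = 4; useful = 64; efficiency = 64/64 = 1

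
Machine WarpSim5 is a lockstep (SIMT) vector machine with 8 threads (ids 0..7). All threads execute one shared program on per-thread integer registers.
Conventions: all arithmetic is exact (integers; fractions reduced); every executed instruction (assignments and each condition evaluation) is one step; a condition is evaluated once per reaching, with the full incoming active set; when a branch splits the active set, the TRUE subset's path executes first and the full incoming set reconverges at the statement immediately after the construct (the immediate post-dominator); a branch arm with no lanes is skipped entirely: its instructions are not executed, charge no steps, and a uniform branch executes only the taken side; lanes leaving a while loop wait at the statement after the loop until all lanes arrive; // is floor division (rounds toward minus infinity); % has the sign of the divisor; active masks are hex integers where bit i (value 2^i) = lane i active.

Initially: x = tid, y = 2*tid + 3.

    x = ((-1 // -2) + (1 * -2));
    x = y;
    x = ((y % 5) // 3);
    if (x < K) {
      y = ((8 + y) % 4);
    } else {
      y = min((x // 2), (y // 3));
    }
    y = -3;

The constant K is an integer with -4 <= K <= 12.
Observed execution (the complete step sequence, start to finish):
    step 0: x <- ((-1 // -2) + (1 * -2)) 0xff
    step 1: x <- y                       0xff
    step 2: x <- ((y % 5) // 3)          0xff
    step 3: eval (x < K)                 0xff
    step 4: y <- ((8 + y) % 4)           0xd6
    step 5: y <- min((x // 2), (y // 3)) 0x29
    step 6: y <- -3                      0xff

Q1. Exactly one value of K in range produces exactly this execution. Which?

Answer: K = 1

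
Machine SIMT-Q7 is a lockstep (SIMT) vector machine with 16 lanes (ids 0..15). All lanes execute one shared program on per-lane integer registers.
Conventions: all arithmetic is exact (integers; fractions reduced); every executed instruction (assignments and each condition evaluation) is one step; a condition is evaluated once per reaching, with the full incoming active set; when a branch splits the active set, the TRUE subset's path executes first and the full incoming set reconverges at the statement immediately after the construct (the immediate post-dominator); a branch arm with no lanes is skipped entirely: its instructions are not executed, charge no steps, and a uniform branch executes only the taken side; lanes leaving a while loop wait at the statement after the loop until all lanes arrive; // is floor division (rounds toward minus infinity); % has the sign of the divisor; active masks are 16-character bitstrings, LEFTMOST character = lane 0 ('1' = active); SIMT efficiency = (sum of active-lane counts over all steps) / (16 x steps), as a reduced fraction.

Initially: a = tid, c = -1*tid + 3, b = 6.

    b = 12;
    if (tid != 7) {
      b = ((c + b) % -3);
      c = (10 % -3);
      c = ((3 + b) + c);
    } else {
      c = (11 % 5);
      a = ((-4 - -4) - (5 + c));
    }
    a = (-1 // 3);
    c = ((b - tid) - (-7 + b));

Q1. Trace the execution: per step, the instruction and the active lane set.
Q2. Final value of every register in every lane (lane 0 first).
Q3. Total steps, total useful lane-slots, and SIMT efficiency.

step 0: b <- 12                      1111111111111111
step 1: eval (tid != 7)              1111111111111111
step 2: b <- ((c + b) % -3)          1111111011111111
step 3: c <- (10 % -3)               1111111011111111
step 4: c <- ((3 + b) + c)           1111111011111111
step 5: c <- (11 % 5)                0000000100000000
step 6: a <- ((-4 - -4) - (5 + c))   0000000100000000
step 7: a <- (-1 // 3)               1111111111111111
step 8: c <- ((b - tid) - (-7 + b))  1111111111111111

Answer: 9 steps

a: -1,-1,-1,-1,-1,-1,-1,-1,-1,-1,-1,-1,-1,-1,-1,-1
c: 7,6,5,4,3,2,1,0,-1,-2,-3,-4,-5,-6,-7,-8
b: 0,-1,-2,0,-1,-2,0,12,-2,0,-1,-2,0,-1,-2,0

steps = 9; useful = 111; efficiency = 111/144 = 37/48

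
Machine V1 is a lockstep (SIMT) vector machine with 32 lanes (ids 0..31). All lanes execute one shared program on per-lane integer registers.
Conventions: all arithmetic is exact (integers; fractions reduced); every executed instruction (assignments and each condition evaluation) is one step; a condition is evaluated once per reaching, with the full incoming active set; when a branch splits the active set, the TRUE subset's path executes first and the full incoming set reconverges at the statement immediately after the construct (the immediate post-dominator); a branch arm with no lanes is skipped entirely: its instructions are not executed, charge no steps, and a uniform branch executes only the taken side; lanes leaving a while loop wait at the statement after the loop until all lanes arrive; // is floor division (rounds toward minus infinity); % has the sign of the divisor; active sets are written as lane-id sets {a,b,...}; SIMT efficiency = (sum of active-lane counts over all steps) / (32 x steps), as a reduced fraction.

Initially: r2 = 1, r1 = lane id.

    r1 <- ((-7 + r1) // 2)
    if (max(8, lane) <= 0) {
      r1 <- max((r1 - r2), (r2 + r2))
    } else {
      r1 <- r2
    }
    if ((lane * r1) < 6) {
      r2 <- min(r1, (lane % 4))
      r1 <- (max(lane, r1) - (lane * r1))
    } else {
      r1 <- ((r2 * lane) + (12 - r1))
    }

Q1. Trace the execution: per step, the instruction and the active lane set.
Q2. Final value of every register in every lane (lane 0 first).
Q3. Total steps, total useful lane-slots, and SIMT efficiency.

step 0: r1 <- ((-7 + r1) // 2)       {0,1,2,3,4,5,6,7,8,9,10,11,12,13,14,15,16,17,18,19,20,21,22,23,24,25,26,27,28,29,30,31}
step 1: eval (max(8, lane) <= 0)     {0,1,2,3,4,5,6,7,8,9,10,11,12,13,14,15,16,17,18,19,20,21,22,23,24,25,26,27,28,29,30,31}
step 2: r1 <- r2                     {0,1,2,3,4,5,6,7,8,9,10,11,12,13,14,15,16,17,18,19,20,21,22,23,24,25,26,27,28,29,30,31}
step 3: eval ((lane * r1) < 6)       {0,1,2,3,4,5,6,7,8,9,10,11,12,13,14,15,16,17,18,19,20,21,22,23,24,25,26,27,28,29,30,31}
step 4: r2 <- min(r1, (lane % 4))    {0,1,2,3,4,5}
step 5: r1 <- (max(lane, r1) - (lane * r1)) {0,1,2,3,4,5}
step 6: r1 <- ((r2 * lane) + (12 - r1)) {6,7,8,9,10,11,12,13,14,15,16,17,18,19,20,21,22,23,24,25,26,27,28,29,30,31}

Answer: 7 steps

r2: 0,1,1,1,0,1,1,1,1,1,1,1,1,1,1,1,1,1,1,1,1,1,1,1,1,1,1,1,1,1,1,1
r1: 1,0,0,0,0,0,17,18,19,20,21,22,23,24,25,26,27,28,29,30,31,32,33,34,35,36,37,38,39,40,41,42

steps = 7; useful = 166; efficiency = 166/224 = 83/112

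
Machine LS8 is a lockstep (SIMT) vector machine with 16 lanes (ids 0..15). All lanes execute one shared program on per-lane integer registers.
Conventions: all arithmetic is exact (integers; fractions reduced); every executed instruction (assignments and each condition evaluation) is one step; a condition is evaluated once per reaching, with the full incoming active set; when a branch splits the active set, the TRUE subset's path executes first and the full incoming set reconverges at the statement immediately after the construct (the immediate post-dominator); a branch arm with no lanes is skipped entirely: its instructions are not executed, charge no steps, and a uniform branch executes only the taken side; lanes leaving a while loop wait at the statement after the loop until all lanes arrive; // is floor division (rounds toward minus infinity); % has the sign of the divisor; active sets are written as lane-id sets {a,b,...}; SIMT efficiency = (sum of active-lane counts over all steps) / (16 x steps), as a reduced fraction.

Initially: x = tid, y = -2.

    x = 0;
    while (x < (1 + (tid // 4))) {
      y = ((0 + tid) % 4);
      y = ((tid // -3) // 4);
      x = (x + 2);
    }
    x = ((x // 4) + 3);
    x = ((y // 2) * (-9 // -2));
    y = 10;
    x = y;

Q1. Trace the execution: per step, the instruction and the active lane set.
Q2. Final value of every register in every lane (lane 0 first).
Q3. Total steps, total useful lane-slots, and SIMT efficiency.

step 0: x <- 0                       {0,1,2,3,4,5,6,7,8,9,10,11,12,13,14,15}
step 1: eval (x < (1 + (tid // 4)))  {0,1,2,3,4,5,6,7,8,9,10,11,12,13,14,15}
step 2: y <- ((0 + tid) % 4)         {0,1,2,3,4,5,6,7,8,9,10,11,12,13,14,15}
step 3: y <- ((tid // -3) // 4)      {0,1,2,3,4,5,6,7,8,9,10,11,12,13,14,15}
step 4: x <- (x + 2)                 {0,1,2,3,4,5,6,7,8,9,10,11,12,13,14,15}
step 5: eval (x < (1 + (tid // 4)))  {0,1,2,3,4,5,6,7,8,9,10,11,12,13,14,15}
step 6: y <- ((0 + tid) % 4)         {8,9,10,11,12,13,14,15}
step 7: y <- ((tid // -3) // 4)      {8,9,10,11,12,13,14,15}
step 8: x <- (x + 2)                 {8,9,10,11,12,13,14,15}
step 9: eval (x < (1 + (tid // 4)))  {8,9,10,11,12,13,14,15}
step 10: x <- ((x // 4) + 3)          {0,1,2,3,4,5,6,7,8,9,10,11,12,13,14,15}
step 11: x <- ((y // 2) * (-9 // -2)) {0,1,2,3,4,5,6,7,8,9,10,11,12,13,14,15}
step 12: y <- 10                      {0,1,2,3,4,5,6,7,8,9,10,11,12,13,14,15}
step 13: x <- y                       {0,1,2,3,4,5,6,7,8,9,10,11,12,13,14,15}

Answer: 14 steps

x: 10,10,10,10,10,10,10,10,10,10,10,10,10,10,10,10
y: 10,10,10,10,10,10,10,10,10,10,10,10,10,10,10,10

steps = 14; useful = 192; efficiency = 192/224 = 6/7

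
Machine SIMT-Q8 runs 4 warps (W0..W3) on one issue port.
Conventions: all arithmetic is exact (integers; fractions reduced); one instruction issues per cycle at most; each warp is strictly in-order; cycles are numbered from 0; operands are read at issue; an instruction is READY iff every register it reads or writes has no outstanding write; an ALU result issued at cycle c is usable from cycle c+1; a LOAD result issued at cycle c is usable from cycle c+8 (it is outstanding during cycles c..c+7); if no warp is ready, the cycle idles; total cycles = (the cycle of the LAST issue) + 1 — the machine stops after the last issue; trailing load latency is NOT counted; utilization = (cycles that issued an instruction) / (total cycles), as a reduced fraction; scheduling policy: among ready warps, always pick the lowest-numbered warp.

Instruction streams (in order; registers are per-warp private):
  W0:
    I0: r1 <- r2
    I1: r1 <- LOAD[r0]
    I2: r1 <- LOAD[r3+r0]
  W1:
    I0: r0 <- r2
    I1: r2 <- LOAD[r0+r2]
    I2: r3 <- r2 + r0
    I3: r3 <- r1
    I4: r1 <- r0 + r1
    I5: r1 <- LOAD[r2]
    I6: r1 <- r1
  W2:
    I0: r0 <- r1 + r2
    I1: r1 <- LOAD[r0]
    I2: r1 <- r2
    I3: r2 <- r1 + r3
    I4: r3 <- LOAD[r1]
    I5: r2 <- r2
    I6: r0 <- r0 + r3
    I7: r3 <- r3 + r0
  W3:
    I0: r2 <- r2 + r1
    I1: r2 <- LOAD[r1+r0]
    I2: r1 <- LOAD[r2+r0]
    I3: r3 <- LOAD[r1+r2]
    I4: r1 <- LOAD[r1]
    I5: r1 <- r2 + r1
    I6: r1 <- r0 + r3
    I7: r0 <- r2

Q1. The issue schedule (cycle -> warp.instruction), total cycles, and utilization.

cycle 0: W0.I0
cycle 1: W0.I1
cycle 2: W1.I0
cycle 3: W1.I1
cycle 4: W2.I0
cycle 5: W2.I1
cycle 6: W3.I0
cycle 7: W3.I1
cycle 8: idle
cycle 9: W0.I2
cycle 10: idle
cycle 11: W1.I2
cycle 12: W1.I3
cycle 13: W1.I4
cycle 14: W1.I5
cycle 15: W2.I2
cycle 16: W2.I3
cycle 17: W2.I4
cycle 18: W2.I5
cycle 19: W3.I2
cycle 20: idle
cycle 21: idle
cycle 22: W1.I6
cycle 23: idle
cycle 24: idle
cycle 25: W2.I6
cycle 26: W2.I7
cycle 27: W3.I3
cycle 28: W3.I4
cycle 29: idle
cycle 30: idle
cycle 31: idle
cycle 32: idle
cycle 33: idle
cycle 34: idle
cycle 35: idle
cycle 36: W3.I5
cycle 37: W3.I6
cycle 38: W3.I7

Answer: 39 cycles, utilization 2/3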